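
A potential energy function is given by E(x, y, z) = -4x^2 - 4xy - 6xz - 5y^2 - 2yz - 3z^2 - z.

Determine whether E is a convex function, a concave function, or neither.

concave

E is quadratic, so its Hessian is the constant matrix H = [[-8, -4, -6], [-4, -10, -2], [-6, -2, -6]].
Leading principal minors: -8, 64, -88.
Signs alternate −, +, − ⇒ H ≺ 0 ⇒ concave.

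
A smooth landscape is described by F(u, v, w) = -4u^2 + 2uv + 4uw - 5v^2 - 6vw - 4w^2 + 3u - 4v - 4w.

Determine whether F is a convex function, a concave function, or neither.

F is quadratic, so its Hessian is the constant matrix H = [[-8, 2, 4], [2, -10, -6], [4, -6, -8]].
Leading principal minors: -8, 76, -256.
Signs alternate −, +, − ⇒ H ≺ 0 ⇒ concave.

concave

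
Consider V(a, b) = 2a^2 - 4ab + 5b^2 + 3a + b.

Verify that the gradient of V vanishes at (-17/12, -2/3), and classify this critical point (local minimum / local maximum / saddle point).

∇V = (4a - 4b + 3, -4a + 10b + 1); substituting (-17/12, -2/3) gives ∇V = (0, 0), so (-17/12, -2/3) is indeed a critical point.
The Hessian of V is constant: H = [[4, -4], [-4, 10]].
det(H) = 4·10 − (-4)² = 24.
det(H) > 0 and tr(H) = 14 > 0, so H is positive definite and the point is a local minimum.

local minimum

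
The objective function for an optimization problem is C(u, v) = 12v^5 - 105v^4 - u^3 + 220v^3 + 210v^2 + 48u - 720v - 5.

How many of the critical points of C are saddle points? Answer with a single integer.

C separates as a function of u plus a function of v, so ∇C=0 decouples.
∂C/∂u = -3(u - 4)(u + 4) = 0 at u ∈ {-4, 4}; ∂C/∂v = 60(v - 4)(v - 3)(v - 1)(v + 1) = 0 at v ∈ {-1, 1, 3, 4}.
The Hessian is diagonal: diag(C_uu, C_vv). Second derivatives: C_uu(-4)=24, C_uu(4)=-24; C_vv(-1)=-2400, C_vv(1)=720, C_vv(3)=-480, C_vv(4)=900.
Saddle points occur where the two diagonal entries have opposite signs: (-4, -1), (-4, 3), (4, 1), (4, 4). Count: 4.

4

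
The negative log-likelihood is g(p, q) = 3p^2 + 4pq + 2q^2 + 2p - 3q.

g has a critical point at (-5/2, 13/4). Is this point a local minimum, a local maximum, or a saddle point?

The Hessian of g is constant: H = [[6, 4], [4, 4]].
det(H) = 6·4 − 4² = 8.
det(H) > 0 and tr(H) = 10 > 0, so H is positive definite and the point is a local minimum.

local minimum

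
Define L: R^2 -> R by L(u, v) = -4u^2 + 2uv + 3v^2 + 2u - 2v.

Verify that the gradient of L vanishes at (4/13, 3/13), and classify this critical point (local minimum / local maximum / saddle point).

∇L = (-8u + 2v + 2, 2u + 6v - 2); substituting (4/13, 3/13) gives ∇L = (0, 0), so (4/13, 3/13) is indeed a critical point.
The Hessian of L is constant: H = [[-8, 2], [2, 6]].
det(H) = (-8)·6 − 2² = -52.
Since det(H) < 0, H is indefinite and the critical point is a saddle point.

saddle point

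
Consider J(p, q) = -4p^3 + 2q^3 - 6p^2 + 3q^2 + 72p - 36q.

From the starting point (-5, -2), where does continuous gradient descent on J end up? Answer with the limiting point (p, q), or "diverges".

J is separable, so gradient descent decouples: p follows -∂J/∂p, q follows -∂J/∂q.
∂J/∂p = -12(p - 2)(p + 3); at p=-5 this is -168, so p increases.
∂J/∂q = 6(q - 2)(q + 3); at q=-2 this is -24, so q increases.
p converges to its nearest critical value -3 (a local min of the p-part); q converges to 2. The iterate converges to (-3, 2).

(-3, 2)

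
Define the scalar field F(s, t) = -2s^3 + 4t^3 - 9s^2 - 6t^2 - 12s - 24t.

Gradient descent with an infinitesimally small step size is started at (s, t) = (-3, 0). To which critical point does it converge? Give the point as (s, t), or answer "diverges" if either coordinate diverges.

F is separable, so gradient descent decouples: s follows -∂F/∂s, t follows -∂F/∂t.
∂F/∂s = -6(s + 1)(s + 2); at s=-3 this is -12, so s increases.
∂F/∂t = 12(t - 2)(t + 1); at t=0 this is -24, so t increases.
s converges to its nearest critical value -2 (a local min of the s-part); t converges to 2. The iterate converges to (-2, 2).

(-2, 2)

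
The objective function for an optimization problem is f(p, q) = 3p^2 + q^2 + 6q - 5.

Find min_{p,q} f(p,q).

-14

f(p,q) separates as A(p) + B(q) − 5, so its minimum is min A + min B − 5.
A'(p) = 6p vanishes at p ∈ {0}; B'(q) = 2q + 6 vanishes at q ∈ {-3}.
Local minima of A (where A''>0): A(0)=0. Local minima of B: B(-3)=-9.
So the global minimum of f is A(0) + B(-3) − 5 = 0 − 9 − 5 = -14, attained at (0, -3).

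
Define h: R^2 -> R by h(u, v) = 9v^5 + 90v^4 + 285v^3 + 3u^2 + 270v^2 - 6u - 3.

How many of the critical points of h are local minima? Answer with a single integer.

h separates as a function of u plus a function of v, so ∇h=0 decouples.
∂h/∂u = 6(u - 1) = 0 at u ∈ {1}; ∂h/∂v = 45v(v + 1)(v + 3)(v + 4) = 0 at v ∈ {-4, -3, -1, 0}.
The Hessian is diagonal: diag(h_uu, h_vv). Second derivatives: h_uu(1)=6; h_vv(-4)=-540, h_vv(-3)=270, h_vv(-1)=-270, h_vv(0)=540.
Local minima occur where both diagonal entries positive: (1, -3), (1, 0). Count: 2.

2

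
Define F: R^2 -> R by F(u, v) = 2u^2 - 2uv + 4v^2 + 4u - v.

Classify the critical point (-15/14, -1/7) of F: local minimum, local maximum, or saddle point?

The Hessian of F is constant: H = [[4, -2], [-2, 8]].
det(H) = 4·8 − (-2)² = 28.
det(H) > 0 and tr(H) = 12 > 0, so H is positive definite and the point is a local minimum.

local minimum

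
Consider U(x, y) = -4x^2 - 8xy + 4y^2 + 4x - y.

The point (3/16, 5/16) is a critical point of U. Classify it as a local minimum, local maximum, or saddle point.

saddle point

The Hessian of U is constant: H = [[-8, -8], [-8, 8]].
det(H) = (-8)·8 − (-8)² = -128.
Since det(H) < 0, H is indefinite and the critical point is a saddle point.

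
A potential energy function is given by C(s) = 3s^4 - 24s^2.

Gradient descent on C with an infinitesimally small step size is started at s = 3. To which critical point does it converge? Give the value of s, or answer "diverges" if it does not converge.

C'(s) = 12s(s - 2)(s + 2), so C'(3) = 180.
Gradient descent moves in the -C' direction, i.e. s is decreasing.
The nearest critical point in that direction is s = 2, where C'' = 96 > 0 (a local minimum). The iterate converges there.

2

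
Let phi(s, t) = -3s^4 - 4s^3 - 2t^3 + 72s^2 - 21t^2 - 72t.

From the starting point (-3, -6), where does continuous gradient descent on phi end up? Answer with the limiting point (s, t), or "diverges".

(0, -4)

phi is separable, so gradient descent decouples: s follows -∂phi/∂s, t follows -∂phi/∂t.
∂phi/∂s = -12s(s - 3)(s + 4); at s=-3 this is -216, so s increases.
∂phi/∂t = -6(t + 3)(t + 4); at t=-6 this is -36, so t increases.
s converges to its nearest critical value 0 (a local min of the s-part); t converges to -4. The iterate converges to (0, -4).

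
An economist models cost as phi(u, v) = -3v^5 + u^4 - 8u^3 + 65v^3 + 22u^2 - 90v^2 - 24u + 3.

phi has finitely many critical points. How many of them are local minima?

4

phi separates as a function of u plus a function of v, so ∇phi=0 decouples.
∂phi/∂u = 4(u - 3)(u - 2)(u - 1) = 0 at u ∈ {1, 2, 3}; ∂phi/∂v = -15v(v - 3)(v - 1)(v + 4) = 0 at v ∈ {-4, 0, 1, 3}.
The Hessian is diagonal: diag(phi_uu, phi_vv). Second derivatives: phi_uu(1)=8, phi_uu(2)=-4, phi_uu(3)=8; phi_vv(-4)=2100, phi_vv(0)=-180, phi_vv(1)=150, phi_vv(3)=-630.
Local minima occur where both diagonal entries positive: (1, -4), (1, 1), (3, -4), (3, 1). Count: 4.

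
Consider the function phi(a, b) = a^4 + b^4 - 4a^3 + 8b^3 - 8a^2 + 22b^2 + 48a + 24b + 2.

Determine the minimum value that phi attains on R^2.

-87

phi(a,b) separates as P(a) + Q(b) + 2, so its minimum is min P + min Q + 2.
P'(a) = 4(a - 3)(a - 2)(a + 2) vanishes at a ∈ {-2, 2, 3}; Q'(b) = 4(b + 1)(b + 2)(b + 3) vanishes at b ∈ {-3, -2, -1}.
Local minima of P (where P''>0): P(-2)=-80, P(3)=45. Local minima of Q: Q(-3)=-9, Q(-1)=-9.
So the global minimum of phi is P(-2) + Q(-3) + 2 = -80 − 9 + 2 = -87, attained at (-2, -3).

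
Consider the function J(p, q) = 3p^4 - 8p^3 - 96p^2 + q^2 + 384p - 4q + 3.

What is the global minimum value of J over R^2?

-1793

J(p,q) separates as A(p) + B(q) + 3, so its minimum is min A + min B + 3.
A'(p) = 12(p - 4)(p - 2)(p + 4) vanishes at p ∈ {-4, 2, 4}; B'(q) = 2q - 4 vanishes at q ∈ {2}.
Local minima of A (where A''>0): A(-4)=-1792, A(4)=256. Local minima of B: B(2)=-4.
So the global minimum of J is A(-4) + B(2) + 3 = -1792 − 4 + 3 = -1793, attained at (-4, 2).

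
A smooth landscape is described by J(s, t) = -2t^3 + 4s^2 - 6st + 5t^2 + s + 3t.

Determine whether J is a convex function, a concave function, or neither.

neither

The term -2t^3 is cubic, so the Hessian is not constant.
∂²J/∂t² = -12t + 10, which takes both signs as t varies (negative for sufficiently large t). A diagonal entry of the Hessian changing sign means the Hessian is neither positive- nor negative-semidefinite on all of R^2.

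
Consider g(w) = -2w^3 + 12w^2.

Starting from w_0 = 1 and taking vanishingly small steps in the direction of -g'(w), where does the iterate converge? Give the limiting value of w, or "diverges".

0

g'(w) = -6w(w - 4), so g'(1) = 18.
Gradient descent moves in the -g' direction, i.e. w is decreasing.
The nearest critical point in that direction is w = 0, where g'' = 24 > 0 (a local minimum). The iterate converges there.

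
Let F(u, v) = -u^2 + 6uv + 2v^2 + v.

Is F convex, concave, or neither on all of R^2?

neither

F is quadratic, so its Hessian is the constant matrix H = [[-2, 6], [6, 4]].
det(H) = -44, tr(H) = 2.
det(H) < 0, so H is indefinite: neither convex nor concave.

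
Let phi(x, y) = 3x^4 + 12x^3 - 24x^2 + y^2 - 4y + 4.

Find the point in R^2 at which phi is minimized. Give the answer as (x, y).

phi(x,y) separates as P(x) + Q(y) + 4, so its minimum is min P + min Q + 4.
P'(x) = 12x(x - 1)(x + 4) vanishes at x ∈ {-4, 0, 1}; Q'(y) = 2y - 4 vanishes at y ∈ {2}.
Local minima of P (where P''>0): P(-4)=-384, P(1)=-9. Local minima of Q: Q(2)=-4.
So the global minimum of phi is P(-4) + Q(2) + 4 = -384 − 4 + 4 = -384, attained at (-4, 2).

(-4, 2)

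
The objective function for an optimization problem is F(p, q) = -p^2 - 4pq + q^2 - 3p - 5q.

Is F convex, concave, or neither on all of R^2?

F is quadratic, so its Hessian is the constant matrix H = [[-2, -4], [-4, 2]].
det(H) = -20, tr(H) = 0.
det(H) < 0, so H is indefinite: neither convex nor concave.

neither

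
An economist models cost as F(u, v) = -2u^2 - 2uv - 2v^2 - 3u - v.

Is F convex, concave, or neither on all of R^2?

concave

F is quadratic, so its Hessian is the constant matrix H = [[-4, -2], [-2, -4]].
det(H) = 12, tr(H) = -8.
det(H) > 0 and tr(H) < 0, so H is negative definite everywhere: concave.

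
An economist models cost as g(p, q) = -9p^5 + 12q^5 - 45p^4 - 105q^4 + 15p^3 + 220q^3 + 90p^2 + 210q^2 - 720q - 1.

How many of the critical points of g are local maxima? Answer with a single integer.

g separates as a function of p plus a function of q, so ∇g=0 decouples.
∂g/∂p = -45p(p - 1)(p + 1)(p + 4) = 0 at p ∈ {-4, -1, 0, 1}; ∂g/∂q = 60(q - 4)(q - 3)(q - 1)(q + 1) = 0 at q ∈ {-1, 1, 3, 4}.
The Hessian is diagonal: diag(g_pp, g_qq). Second derivatives: g_pp(-4)=2700, g_pp(-1)=-270, g_pp(0)=180, g_pp(1)=-450; g_qq(-1)=-2400, g_qq(1)=720, g_qq(3)=-480, g_qq(4)=900.
Local maxima occur where both diagonal entries negative: (-1, -1), (-1, 3), (1, -1), (1, 3). Count: 4.

4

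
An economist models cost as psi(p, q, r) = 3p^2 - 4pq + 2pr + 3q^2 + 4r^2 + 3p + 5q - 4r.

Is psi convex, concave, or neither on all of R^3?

psi is quadratic, so its Hessian is the constant matrix H = [[6, -4, 2], [-4, 6, 0], [2, 0, 8]].
Leading principal minors: 6, 20, 136.
All positive ⇒ H ≻ 0 ⇒ convex.

convex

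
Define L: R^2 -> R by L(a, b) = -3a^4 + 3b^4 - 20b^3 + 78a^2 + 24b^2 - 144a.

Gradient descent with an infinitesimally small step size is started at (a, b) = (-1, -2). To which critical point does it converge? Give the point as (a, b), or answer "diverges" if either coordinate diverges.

(1, 0)

L is separable, so gradient descent decouples: a follows -∂L/∂a, b follows -∂L/∂b.
∂L/∂a = -12(a - 3)(a - 1)(a + 4); at a=-1 this is -288, so a increases.
∂L/∂b = 12b(b - 4)(b - 1); at b=-2 this is -432, so b increases.
a converges to its nearest critical value 1 (a local min of the a-part); b converges to 0. The iterate converges to (1, 0).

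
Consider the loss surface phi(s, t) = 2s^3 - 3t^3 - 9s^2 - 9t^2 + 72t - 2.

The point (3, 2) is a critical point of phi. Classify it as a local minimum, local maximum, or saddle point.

The mixed partial ∂²phi/∂s∂t is 0, so the Hessian at any point is diag(phi_ss, phi_tt) = diag(6(2s - 3), -18(t + 1)).
At (3, 2): H = diag(18, -54).
The eigenvalues have opposite signs, so H is indefinite: a saddle point.

saddle point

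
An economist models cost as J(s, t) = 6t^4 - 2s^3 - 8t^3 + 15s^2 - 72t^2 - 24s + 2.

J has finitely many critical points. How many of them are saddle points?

J separates as a function of s plus a function of t, so ∇J=0 decouples.
∂J/∂s = -6(s - 4)(s - 1) = 0 at s ∈ {1, 4}; ∂J/∂t = 24t(t - 3)(t + 2) = 0 at t ∈ {-2, 0, 3}.
The Hessian is diagonal: diag(J_ss, J_tt). Second derivatives: J_ss(1)=18, J_ss(4)=-18; J_tt(-2)=240, J_tt(0)=-144, J_tt(3)=360.
Saddle points occur where the two diagonal entries have opposite signs: (1, 0), (4, -2), (4, 3). Count: 3.

3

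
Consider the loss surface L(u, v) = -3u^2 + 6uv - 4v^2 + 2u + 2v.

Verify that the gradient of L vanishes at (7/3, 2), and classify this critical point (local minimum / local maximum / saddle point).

∇L = (-6u + 6v + 2, 6u - 8v + 2); substituting (7/3, 2) gives ∇L = (0, 0), so (7/3, 2) is indeed a critical point.
The Hessian of L is constant: H = [[-6, 6], [6, -8]].
det(H) = (-6)·(-8) − 6² = 12.
det(H) > 0 and tr(H) = -14 < 0, so H is negative definite and the point is a local maximum.

local maximum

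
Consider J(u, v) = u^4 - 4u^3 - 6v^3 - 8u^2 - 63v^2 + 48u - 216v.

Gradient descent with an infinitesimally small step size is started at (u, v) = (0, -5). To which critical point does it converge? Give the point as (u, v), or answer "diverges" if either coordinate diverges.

(-2, -4)

J is separable, so gradient descent decouples: u follows -∂J/∂u, v follows -∂J/∂v.
∂J/∂u = 4(u - 3)(u - 2)(u + 2); at u=0 this is 48, so u decreases.
∂J/∂v = -18(v + 3)(v + 4); at v=-5 this is -36, so v increases.
u converges to its nearest critical value -2 (a local min of the u-part); v converges to -4. The iterate converges to (-2, -4).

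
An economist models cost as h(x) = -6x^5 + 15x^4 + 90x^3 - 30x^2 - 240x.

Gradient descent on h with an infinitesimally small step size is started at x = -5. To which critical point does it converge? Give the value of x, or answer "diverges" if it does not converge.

h'(x) = -30(x - 4)(x - 1)(x + 1)(x + 2), so h'(-5) = -19440.
Gradient descent moves in the -h' direction, i.e. x is increasing.
The nearest critical point in that direction is x = -2, where h'' = 540 > 0 (a local minimum). The iterate converges there.

-2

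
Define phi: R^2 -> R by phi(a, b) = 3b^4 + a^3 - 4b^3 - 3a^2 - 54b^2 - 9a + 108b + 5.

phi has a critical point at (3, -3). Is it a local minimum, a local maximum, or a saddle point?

The mixed partial ∂²phi/∂a∂b is 0, so the Hessian at any point is diag(phi_aa, phi_bb) = diag(6(a - 1), 12(3b^2 - 2b - 9)).
At (3, -3): H = diag(12, 288).
Both eigenvalues are positive, so H is positive definite: a local minimum.

local minimum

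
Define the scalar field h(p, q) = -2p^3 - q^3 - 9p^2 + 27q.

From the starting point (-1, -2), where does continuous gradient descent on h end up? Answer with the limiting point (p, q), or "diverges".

h is separable, so gradient descent decouples: p follows -∂h/∂p, q follows -∂h/∂q.
∂h/∂p = -6p(p + 3); at p=-1 this is 12, so p decreases.
∂h/∂q = -3(q - 3)(q + 3); at q=-2 this is 15, so q decreases.
p converges to its nearest critical value -3 (a local min of the p-part); q converges to -3. The iterate converges to (-3, -3).

(-3, -3)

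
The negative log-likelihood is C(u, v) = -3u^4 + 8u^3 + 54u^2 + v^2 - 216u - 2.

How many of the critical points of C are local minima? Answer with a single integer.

1

C separates as a function of u plus a function of v, so ∇C=0 decouples.
∂C/∂u = -12(u - 3)(u - 2)(u + 3) = 0 at u ∈ {-3, 2, 3}; ∂C/∂v = 2v = 0 at v ∈ {0}.
The Hessian is diagonal: diag(C_uu, C_vv). Second derivatives: C_uu(-3)=-360, C_uu(2)=60, C_uu(3)=-72; C_vv(0)=2.
Local minima occur where both diagonal entries positive: (2, 0). Count: 1.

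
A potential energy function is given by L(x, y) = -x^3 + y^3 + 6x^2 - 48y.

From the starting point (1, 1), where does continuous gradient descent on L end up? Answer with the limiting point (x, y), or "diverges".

(0, 4)

L is separable, so gradient descent decouples: x follows -∂L/∂x, y follows -∂L/∂y.
∂L/∂x = -3x(x - 4); at x=1 this is 9, so x decreases.
∂L/∂y = 3(y - 4)(y + 4); at y=1 this is -45, so y increases.
x converges to its nearest critical value 0 (a local min of the x-part); y converges to 4. The iterate converges to (0, 4).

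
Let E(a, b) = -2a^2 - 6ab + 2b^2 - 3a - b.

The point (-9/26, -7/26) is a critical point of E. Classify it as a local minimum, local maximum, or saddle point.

The Hessian of E is constant: H = [[-4, -6], [-6, 4]].
det(H) = (-4)·4 − (-6)² = -52.
Since det(H) < 0, H is indefinite and the critical point is a saddle point.

saddle point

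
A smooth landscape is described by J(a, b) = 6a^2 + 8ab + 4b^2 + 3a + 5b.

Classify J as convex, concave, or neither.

J is quadratic, so its Hessian is the constant matrix H = [[12, 8], [8, 8]].
det(H) = 32, tr(H) = 20.
det(H) > 0 and tr(H) > 0, so H is positive definite everywhere: convex.

convex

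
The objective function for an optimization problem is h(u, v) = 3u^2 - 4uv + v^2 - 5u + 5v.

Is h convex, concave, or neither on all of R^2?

h is quadratic, so its Hessian is the constant matrix H = [[6, -4], [-4, 2]].
det(H) = -4, tr(H) = 8.
det(H) < 0, so H is indefinite: neither convex nor concave.

neither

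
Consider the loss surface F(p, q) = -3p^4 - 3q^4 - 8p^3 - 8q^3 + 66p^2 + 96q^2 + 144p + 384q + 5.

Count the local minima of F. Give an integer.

F separates as a function of p plus a function of q, so ∇F=0 decouples.
∂F/∂p = -12(p - 3)(p + 1)(p + 4) = 0 at p ∈ {-4, -1, 3}; ∂F/∂q = -12(q - 4)(q + 2)(q + 4) = 0 at q ∈ {-4, -2, 4}.
The Hessian is diagonal: diag(F_pp, F_qq). Second derivatives: F_pp(-4)=-252, F_pp(-1)=144, F_pp(3)=-336; F_qq(-4)=-192, F_qq(-2)=144, F_qq(4)=-576.
Local minima occur where both diagonal entries positive: (-1, -2). Count: 1.

1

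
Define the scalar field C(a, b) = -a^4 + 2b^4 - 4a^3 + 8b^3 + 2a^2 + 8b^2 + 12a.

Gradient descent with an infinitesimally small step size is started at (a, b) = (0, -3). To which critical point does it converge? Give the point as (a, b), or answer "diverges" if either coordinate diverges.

C is separable, so gradient descent decouples: a follows -∂C/∂a, b follows -∂C/∂b.
∂C/∂a = -4(a - 1)(a + 1)(a + 3); at a=0 this is 12, so a decreases.
∂C/∂b = 8b(b + 1)(b + 2); at b=-3 this is -48, so b increases.
a converges to its nearest critical value -1 (a local min of the a-part); b converges to -2. The iterate converges to (-1, -2).

(-1, -2)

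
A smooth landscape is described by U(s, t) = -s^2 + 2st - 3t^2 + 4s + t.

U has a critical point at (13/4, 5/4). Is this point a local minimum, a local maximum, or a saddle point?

local maximum

The Hessian of U is constant: H = [[-2, 2], [2, -6]].
det(H) = (-2)·(-6) − 2² = 8.
det(H) > 0 and tr(H) = -8 < 0, so H is negative definite and the point is a local maximum.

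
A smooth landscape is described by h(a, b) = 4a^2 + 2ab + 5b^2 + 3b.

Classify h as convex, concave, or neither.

h is quadratic, so its Hessian is the constant matrix H = [[8, 2], [2, 10]].
det(H) = 76, tr(H) = 18.
det(H) > 0 and tr(H) > 0, so H is positive definite everywhere: convex.

convex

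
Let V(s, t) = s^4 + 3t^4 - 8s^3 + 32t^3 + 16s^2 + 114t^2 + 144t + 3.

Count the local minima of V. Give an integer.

4

V separates as a function of s plus a function of t, so ∇V=0 decouples.
∂V/∂s = 4s(s - 4)(s - 2) = 0 at s ∈ {0, 2, 4}; ∂V/∂t = 12(t + 1)(t + 3)(t + 4) = 0 at t ∈ {-4, -3, -1}.
The Hessian is diagonal: diag(V_ss, V_tt). Second derivatives: V_ss(0)=32, V_ss(2)=-16, V_ss(4)=32; V_tt(-4)=36, V_tt(-3)=-24, V_tt(-1)=72.
Local minima occur where both diagonal entries positive: (0, -4), (0, -1), (4, -4), (4, -1). Count: 4.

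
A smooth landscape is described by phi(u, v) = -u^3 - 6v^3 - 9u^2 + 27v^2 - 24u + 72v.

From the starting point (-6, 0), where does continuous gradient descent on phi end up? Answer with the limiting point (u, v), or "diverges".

phi is separable, so gradient descent decouples: u follows -∂phi/∂u, v follows -∂phi/∂v.
∂phi/∂u = -3(u + 2)(u + 4); at u=-6 this is -24, so u increases.
∂phi/∂v = -18(v - 4)(v + 1); at v=0 this is 72, so v decreases.
u converges to its nearest critical value -4 (a local min of the u-part); v converges to -1. The iterate converges to (-4, -1).

(-4, -1)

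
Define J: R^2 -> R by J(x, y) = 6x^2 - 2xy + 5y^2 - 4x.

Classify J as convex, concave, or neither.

convex

J is quadratic, so its Hessian is the constant matrix H = [[12, -2], [-2, 10]].
det(H) = 116, tr(H) = 22.
det(H) > 0 and tr(H) > 0, so H is positive definite everywhere: convex.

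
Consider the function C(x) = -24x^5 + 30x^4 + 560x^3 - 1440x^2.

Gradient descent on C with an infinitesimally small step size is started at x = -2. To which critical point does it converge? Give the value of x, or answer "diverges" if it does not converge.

-4

C'(x) = -120x(x - 3)(x - 2)(x + 4), so C'(-2) = 9600.
Gradient descent moves in the -C' direction, i.e. x is decreasing.
The nearest critical point in that direction is x = -4, where C'' = 20160 > 0 (a local minimum). The iterate converges there.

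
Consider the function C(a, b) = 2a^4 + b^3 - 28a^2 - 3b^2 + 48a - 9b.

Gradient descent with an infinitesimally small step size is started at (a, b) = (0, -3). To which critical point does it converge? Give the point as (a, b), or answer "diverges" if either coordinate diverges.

C is separable, so gradient descent decouples: a follows -∂C/∂a, b follows -∂C/∂b.
∂C/∂a = 8(a - 2)(a - 1)(a + 3); at a=0 this is 48, so a decreases.
∂C/∂b = 3(b - 3)(b + 1); at b=-3 this is 36, so b decreases.
The b-coordinate has no critical point in that direction and runs off to infinity.

diverges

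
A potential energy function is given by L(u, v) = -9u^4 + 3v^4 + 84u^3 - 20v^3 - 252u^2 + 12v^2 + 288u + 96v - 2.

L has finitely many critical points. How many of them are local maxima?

2

L separates as a function of u plus a function of v, so ∇L=0 decouples.
∂L/∂u = -36(u - 4)(u - 2)(u - 1) = 0 at u ∈ {1, 2, 4}; ∂L/∂v = 12(v - 4)(v - 2)(v + 1) = 0 at v ∈ {-1, 2, 4}.
The Hessian is diagonal: diag(L_uu, L_vv). Second derivatives: L_uu(1)=-108, L_uu(2)=72, L_uu(4)=-216; L_vv(-1)=180, L_vv(2)=-72, L_vv(4)=120.
Local maxima occur where both diagonal entries negative: (1, 2), (4, 2). Count: 2.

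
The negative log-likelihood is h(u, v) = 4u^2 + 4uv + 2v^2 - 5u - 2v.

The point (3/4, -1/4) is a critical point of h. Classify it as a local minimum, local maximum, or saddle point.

The Hessian of h is constant: H = [[8, 4], [4, 4]].
det(H) = 8·4 − 4² = 16.
det(H) > 0 and tr(H) = 12 > 0, so H is positive definite and the point is a local minimum.

local minimum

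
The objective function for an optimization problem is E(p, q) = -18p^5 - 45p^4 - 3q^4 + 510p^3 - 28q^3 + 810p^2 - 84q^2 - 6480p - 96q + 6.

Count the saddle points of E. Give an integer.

6

E separates as a function of p plus a function of q, so ∇E=0 decouples.
∂E/∂p = -90(p - 3)(p - 2)(p + 3)(p + 4) = 0 at p ∈ {-4, -3, 2, 3}; ∂E/∂q = -12(q + 1)(q + 2)(q + 4) = 0 at q ∈ {-4, -2, -1}.
The Hessian is diagonal: diag(E_pp, E_qq). Second derivatives: E_pp(-4)=3780, E_pp(-3)=-2700, E_pp(2)=2700, E_pp(3)=-3780; E_qq(-4)=-72, E_qq(-2)=24, E_qq(-1)=-36.
Saddle points occur where the two diagonal entries have opposite signs: (-4, -4), (-4, -1), (-3, -2), (2, -4), (2, -1), (3, -2). Count: 6.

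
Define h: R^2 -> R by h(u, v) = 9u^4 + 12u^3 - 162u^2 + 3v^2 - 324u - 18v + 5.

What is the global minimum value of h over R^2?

h(u,v) separates as P(u) + Q(v) + 5, so its minimum is min P + min Q + 5.
P'(u) = 36(u - 3)(u + 1)(u + 3) vanishes at u ∈ {-3, -1, 3}; Q'(v) = 6v - 18 vanishes at v ∈ {3}.
Local minima of P (where P''>0): P(-3)=-81, P(3)=-1377. Local minima of Q: Q(3)=-27.
So the global minimum of h is P(3) + Q(3) + 5 = -1377 − 27 + 5 = -1399, attained at (3, 3).

-1399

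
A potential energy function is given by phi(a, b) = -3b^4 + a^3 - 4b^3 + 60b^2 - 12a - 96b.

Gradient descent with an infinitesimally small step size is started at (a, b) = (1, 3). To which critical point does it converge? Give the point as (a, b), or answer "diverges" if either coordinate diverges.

diverges

phi is separable, so gradient descent decouples: a follows -∂phi/∂a, b follows -∂phi/∂b.
∂phi/∂a = 3(a - 2)(a + 2); at a=1 this is -9, so a increases.
∂phi/∂b = -12(b - 2)(b - 1)(b + 4); at b=3 this is -168, so b increases.
The b-coordinate has no critical point in that direction and runs off to infinity.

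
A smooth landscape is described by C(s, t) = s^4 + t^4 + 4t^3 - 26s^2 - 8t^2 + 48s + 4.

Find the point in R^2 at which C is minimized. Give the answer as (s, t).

C(s,t) separates as P(s) + Q(t) + 4, so its minimum is min P + min Q + 4.
P'(s) = 4(s - 3)(s - 1)(s + 4) vanishes at s ∈ {-4, 1, 3}; Q'(t) = 4t(t - 1)(t + 4) vanishes at t ∈ {-4, 0, 1}.
Local minima of P (where P''>0): P(-4)=-352, P(3)=-9. Local minima of Q: Q(-4)=-128, Q(1)=-3.
So the global minimum of C is P(-4) + Q(-4) + 4 = -352 − 128 + 4 = -476, attained at (-4, -4).

(-4, -4)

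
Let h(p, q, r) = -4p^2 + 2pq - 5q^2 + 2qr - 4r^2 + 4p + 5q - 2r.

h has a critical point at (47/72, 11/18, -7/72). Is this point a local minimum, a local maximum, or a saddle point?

local maximum

The Hessian is constant: H = [[-8, 2, 0], [2, -10, 2], [0, 2, -8]].
Leading principal minors: Δ₁ = -8, Δ₂ = 76, Δ₃ = -576.
The minors alternate sign starting negative (−, +, −), so H is negative definite: a local maximum.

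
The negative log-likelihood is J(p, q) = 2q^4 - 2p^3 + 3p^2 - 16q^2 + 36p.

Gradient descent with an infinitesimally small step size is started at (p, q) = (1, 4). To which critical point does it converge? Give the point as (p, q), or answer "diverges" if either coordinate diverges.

(-2, 2)

J is separable, so gradient descent decouples: p follows -∂J/∂p, q follows -∂J/∂q.
∂J/∂p = -6(p - 3)(p + 2); at p=1 this is 36, so p decreases.
∂J/∂q = 8q(q - 2)(q + 2); at q=4 this is 384, so q decreases.
p converges to its nearest critical value -2 (a local min of the p-part); q converges to 2. The iterate converges to (-2, 2).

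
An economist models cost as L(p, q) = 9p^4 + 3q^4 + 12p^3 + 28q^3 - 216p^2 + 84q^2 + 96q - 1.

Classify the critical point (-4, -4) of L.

local minimum

The mixed partial ∂²L/∂p∂q is 0, so the Hessian at any point is diag(L_pp, L_qq) = diag(36(3p^2 + 2p - 12), 12(3q^2 + 14q + 14)).
At (-4, -4): H = diag(1008, 72).
Both eigenvalues are positive, so H is positive definite: a local minimum.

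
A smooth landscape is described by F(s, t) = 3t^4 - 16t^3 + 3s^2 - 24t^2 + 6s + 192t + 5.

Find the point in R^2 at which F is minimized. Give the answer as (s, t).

(-1, -2)

F(s,t) separates as P(s) + Q(t) + 5, so its minimum is min P + min Q + 5.
P'(s) = 6s + 6 vanishes at s ∈ {-1}; Q'(t) = 12(t - 4)(t - 2)(t + 2) vanishes at t ∈ {-2, 2, 4}.
Local minima of P (where P''>0): P(-1)=-3. Local minima of Q: Q(-2)=-304, Q(4)=128.
So the global minimum of F is P(-1) + Q(-2) + 5 = -3 − 304 + 5 = -302, attained at (-1, -2).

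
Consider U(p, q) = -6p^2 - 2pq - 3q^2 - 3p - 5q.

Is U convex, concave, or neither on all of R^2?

concave

U is quadratic, so its Hessian is the constant matrix H = [[-12, -2], [-2, -6]].
det(H) = 68, tr(H) = -18.
det(H) > 0 and tr(H) < 0, so H is negative definite everywhere: concave.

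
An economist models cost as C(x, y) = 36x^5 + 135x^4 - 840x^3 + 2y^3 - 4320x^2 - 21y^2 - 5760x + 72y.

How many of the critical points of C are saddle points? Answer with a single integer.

C separates as a function of x plus a function of y, so ∇C=0 decouples.
∂C/∂x = 180(x - 4)(x + 1)(x + 2)(x + 4) = 0 at x ∈ {-4, -2, -1, 4}; ∂C/∂y = 6(y - 4)(y - 3) = 0 at y ∈ {3, 4}.
The Hessian is diagonal: diag(C_xx, C_yy). Second derivatives: C_xx(-4)=-8640, C_xx(-2)=2160, C_xx(-1)=-2700, C_xx(4)=43200; C_yy(3)=-6, C_yy(4)=6.
Saddle points occur where the two diagonal entries have opposite signs: (-4, 4), (-2, 3), (-1, 4), (4, 3). Count: 4.

4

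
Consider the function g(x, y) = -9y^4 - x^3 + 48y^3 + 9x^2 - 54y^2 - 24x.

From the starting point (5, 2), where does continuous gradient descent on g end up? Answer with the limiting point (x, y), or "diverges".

g is separable, so gradient descent decouples: x follows -∂g/∂x, y follows -∂g/∂y.
∂g/∂x = -3(x - 4)(x - 2); at x=5 this is -9, so x increases.
∂g/∂y = -36y(y - 3)(y - 1); at y=2 this is 72, so y decreases.
The x-coordinate has no critical point in that direction and runs off to infinity.

diverges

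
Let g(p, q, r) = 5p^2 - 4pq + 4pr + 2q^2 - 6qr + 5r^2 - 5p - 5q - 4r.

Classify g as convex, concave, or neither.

convex

g is quadratic, so its Hessian is the constant matrix H = [[10, -4, 4], [-4, 4, -6], [4, -6, 10]].
Leading principal minors: 10, 24, 8.
All positive ⇒ H ≻ 0 ⇒ convex.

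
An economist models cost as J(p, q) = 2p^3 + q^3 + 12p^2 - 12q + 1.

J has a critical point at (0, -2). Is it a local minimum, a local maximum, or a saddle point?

saddle point

The mixed partial ∂²J/∂p∂q is 0, so the Hessian at any point is diag(J_pp, J_qq) = diag(12(p + 2), 6q).
At (0, -2): H = diag(24, -12).
The eigenvalues have opposite signs, so H is indefinite: a saddle point.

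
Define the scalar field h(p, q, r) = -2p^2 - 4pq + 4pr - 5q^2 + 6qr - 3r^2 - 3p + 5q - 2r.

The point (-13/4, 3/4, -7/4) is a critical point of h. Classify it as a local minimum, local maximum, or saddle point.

local maximum

The Hessian is constant: H = [[-4, -4, 4], [-4, -10, 6], [4, 6, -6]].
Leading principal minors: Δ₁ = -4, Δ₂ = 24, Δ₃ = -32.
The minors alternate sign starting negative (−, +, −), so H is negative definite: a local maximum.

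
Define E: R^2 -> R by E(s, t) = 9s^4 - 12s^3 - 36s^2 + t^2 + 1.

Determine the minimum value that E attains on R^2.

-95

E(s,t) separates as P(s) + Q(t) + 1, so its minimum is min P + min Q + 1.
P'(s) = 36s(s - 2)(s + 1) vanishes at s ∈ {-1, 0, 2}; Q'(t) = 2t vanishes at t ∈ {0}.
Local minima of P (where P''>0): P(-1)=-15, P(2)=-96. Local minima of Q: Q(0)=0.
So the global minimum of E is P(2) + Q(0) + 1 = -96 + 0 + 1 = -95, attained at (2, 0).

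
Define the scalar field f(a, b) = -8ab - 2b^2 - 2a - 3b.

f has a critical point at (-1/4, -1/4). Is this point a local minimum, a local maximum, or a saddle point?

The Hessian of f is constant: H = [[0, -8], [-8, -4]].
det(H) = 0·(-4) − (-8)² = -64.
Since det(H) < 0, H is indefinite and the critical point is a saddle point.

saddle point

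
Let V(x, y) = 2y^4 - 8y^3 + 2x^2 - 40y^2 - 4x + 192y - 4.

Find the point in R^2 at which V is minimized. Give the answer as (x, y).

V(x,y) separates as P(x) + Q(y) − 4, so its minimum is min P + min Q − 4.
P'(x) = 4x - 4 vanishes at x ∈ {1}; Q'(y) = 8(y - 4)(y - 2)(y + 3) vanishes at y ∈ {-3, 2, 4}.
Local minima of P (where P''>0): P(1)=-2. Local minima of Q: Q(-3)=-558, Q(4)=128.
So the global minimum of V is P(1) + Q(-3) − 4 = -2 − 558 − 4 = -564, attained at (1, -3).

(1, -3)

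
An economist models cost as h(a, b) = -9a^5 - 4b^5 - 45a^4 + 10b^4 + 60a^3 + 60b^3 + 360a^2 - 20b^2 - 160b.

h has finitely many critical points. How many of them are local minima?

h separates as a function of a plus a function of b, so ∇h=0 decouples.
∂h/∂a = -45a(a - 2)(a + 2)(a + 4) = 0 at a ∈ {-4, -2, 0, 2}; ∂h/∂b = -20(b - 4)(b - 1)(b + 1)(b + 2) = 0 at b ∈ {-2, -1, 1, 4}.
The Hessian is diagonal: diag(h_aa, h_bb). Second derivatives: h_aa(-4)=2160, h_aa(-2)=-720, h_aa(0)=720, h_aa(2)=-2160; h_bb(-2)=360, h_bb(-1)=-200, h_bb(1)=360, h_bb(4)=-1800.
Local minima occur where both diagonal entries positive: (-4, -2), (-4, 1), (0, -2), (0, 1). Count: 4.

4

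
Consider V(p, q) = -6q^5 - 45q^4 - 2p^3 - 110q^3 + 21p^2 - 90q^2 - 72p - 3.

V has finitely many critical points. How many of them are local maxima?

V separates as a function of p plus a function of q, so ∇V=0 decouples.
∂V/∂p = -6(p - 4)(p - 3) = 0 at p ∈ {3, 4}; ∂V/∂q = -30q(q + 1)(q + 2)(q + 3) = 0 at q ∈ {-3, -2, -1, 0}.
The Hessian is diagonal: diag(V_pp, V_qq). Second derivatives: V_pp(3)=6, V_pp(4)=-6; V_qq(-3)=180, V_qq(-2)=-60, V_qq(-1)=60, V_qq(0)=-180.
Local maxima occur where both diagonal entries negative: (4, -2), (4, 0). Count: 2.

2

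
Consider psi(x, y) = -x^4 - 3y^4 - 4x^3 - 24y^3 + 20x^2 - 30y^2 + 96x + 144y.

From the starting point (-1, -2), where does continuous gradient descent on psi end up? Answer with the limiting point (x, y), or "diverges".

(-2, -3)

psi is separable, so gradient descent decouples: x follows -∂psi/∂x, y follows -∂psi/∂y.
∂psi/∂x = -4(x - 3)(x + 2)(x + 4); at x=-1 this is 48, so x decreases.
∂psi/∂y = -12(y - 1)(y + 3)(y + 4); at y=-2 this is 72, so y decreases.
x converges to its nearest critical value -2 (a local min of the x-part); y converges to -3. The iterate converges to (-2, -3).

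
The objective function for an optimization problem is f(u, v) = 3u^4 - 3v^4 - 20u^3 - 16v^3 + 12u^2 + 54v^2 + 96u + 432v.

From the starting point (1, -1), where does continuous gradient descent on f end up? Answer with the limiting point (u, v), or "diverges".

(-1, -3)

f is separable, so gradient descent decouples: u follows -∂f/∂u, v follows -∂f/∂v.
∂f/∂u = 12(u - 4)(u - 2)(u + 1); at u=1 this is 72, so u decreases.
∂f/∂v = -12(v - 3)(v + 3)(v + 4); at v=-1 this is 288, so v decreases.
u converges to its nearest critical value -1 (a local min of the u-part); v converges to -3. The iterate converges to (-1, -3).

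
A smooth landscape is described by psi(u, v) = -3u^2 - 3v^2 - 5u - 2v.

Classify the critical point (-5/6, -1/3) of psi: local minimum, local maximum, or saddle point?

The Hessian of psi is constant: H = [[-6, 0], [0, -6]].
det(H) = (-6)·(-6) − 0² = 36.
det(H) > 0 and tr(H) = -12 < 0, so H is negative definite and the point is a local maximum.

local maximum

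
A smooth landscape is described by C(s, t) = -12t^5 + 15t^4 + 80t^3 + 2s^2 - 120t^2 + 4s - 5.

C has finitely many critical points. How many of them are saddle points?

2

C separates as a function of s plus a function of t, so ∇C=0 decouples.
∂C/∂s = 4(s + 1) = 0 at s ∈ {-1}; ∂C/∂t = -60t(t - 2)(t - 1)(t + 2) = 0 at t ∈ {-2, 0, 1, 2}.
The Hessian is diagonal: diag(C_ss, C_tt). Second derivatives: C_ss(-1)=4; C_tt(-2)=1440, C_tt(0)=-240, C_tt(1)=180, C_tt(2)=-480.
Saddle points occur where the two diagonal entries have opposite signs: (-1, 0), (-1, 2). Count: 2.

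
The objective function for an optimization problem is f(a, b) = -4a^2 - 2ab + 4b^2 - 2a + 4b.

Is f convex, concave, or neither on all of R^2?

f is quadratic, so its Hessian is the constant matrix H = [[-8, -2], [-2, 8]].
det(H) = -68, tr(H) = 0.
det(H) < 0, so H is indefinite: neither convex nor concave.

neither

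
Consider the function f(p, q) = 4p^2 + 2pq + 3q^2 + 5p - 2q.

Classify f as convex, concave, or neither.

f is quadratic, so its Hessian is the constant matrix H = [[8, 2], [2, 6]].
det(H) = 44, tr(H) = 14.
det(H) > 0 and tr(H) > 0, so H is positive definite everywhere: convex.

convex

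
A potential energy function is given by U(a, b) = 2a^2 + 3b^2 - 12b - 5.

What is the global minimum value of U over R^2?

U(a,b) separates as P(a) + Q(b) − 5, so its minimum is min P + min Q − 5.
P'(a) = 4a vanishes at a ∈ {0}; Q'(b) = 6b - 12 vanishes at b ∈ {2}.
Local minima of P (where P''>0): P(0)=0. Local minima of Q: Q(2)=-12.
So the global minimum of U is P(0) + Q(2) − 5 = 0 − 12 − 5 = -17, attained at (0, 2).

-17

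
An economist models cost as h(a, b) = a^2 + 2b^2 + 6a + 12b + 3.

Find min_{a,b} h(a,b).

h(a,b) separates as P(a) + Q(b) + 3, so its minimum is min P + min Q + 3.
P'(a) = 2a + 6 vanishes at a ∈ {-3}; Q'(b) = 4b + 12 vanishes at b ∈ {-3}.
Local minima of P (where P''>0): P(-3)=-9. Local minima of Q: Q(-3)=-18.
So the global minimum of h is P(-3) + Q(-3) + 3 = -9 − 18 + 3 = -24, attained at (-3, -3).

-24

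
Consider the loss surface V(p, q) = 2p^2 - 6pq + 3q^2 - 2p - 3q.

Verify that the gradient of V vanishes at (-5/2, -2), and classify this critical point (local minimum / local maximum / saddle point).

saddle point

∇V = (4p - 6q - 2, -6p + 6q - 3); substituting (-5/2, -2) gives ∇V = (0, 0), so (-5/2, -2) is indeed a critical point.
The Hessian of V is constant: H = [[4, -6], [-6, 6]].
det(H) = 4·6 − (-6)² = -12.
Since det(H) < 0, H is indefinite and the critical point is a saddle point.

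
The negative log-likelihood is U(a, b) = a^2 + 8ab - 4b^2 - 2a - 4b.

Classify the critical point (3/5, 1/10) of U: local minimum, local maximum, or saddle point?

The Hessian of U is constant: H = [[2, 8], [8, -8]].
det(H) = 2·(-8) − 8² = -80.
Since det(H) < 0, H is indefinite and the critical point is a saddle point.

saddle point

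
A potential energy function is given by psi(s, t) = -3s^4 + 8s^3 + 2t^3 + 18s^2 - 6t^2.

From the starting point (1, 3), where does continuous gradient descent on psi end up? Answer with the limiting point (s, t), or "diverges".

psi is separable, so gradient descent decouples: s follows -∂psi/∂s, t follows -∂psi/∂t.
∂psi/∂s = -12s(s - 3)(s + 1); at s=1 this is 48, so s decreases.
∂psi/∂t = 6t(t - 2); at t=3 this is 18, so t decreases.
s converges to its nearest critical value 0 (a local min of the s-part); t converges to 2. The iterate converges to (0, 2).

(0, 2)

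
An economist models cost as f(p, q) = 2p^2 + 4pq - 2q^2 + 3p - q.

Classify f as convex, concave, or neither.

neither

f is quadratic, so its Hessian is the constant matrix H = [[4, 4], [4, -4]].
det(H) = -32, tr(H) = 0.
det(H) < 0, so H is indefinite: neither convex nor concave.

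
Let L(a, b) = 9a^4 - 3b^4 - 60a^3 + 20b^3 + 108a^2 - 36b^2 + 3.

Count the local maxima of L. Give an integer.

2

L separates as a function of a plus a function of b, so ∇L=0 decouples.
∂L/∂a = 36a(a - 3)(a - 2) = 0 at a ∈ {0, 2, 3}; ∂L/∂b = -12b(b - 3)(b - 2) = 0 at b ∈ {0, 2, 3}.
The Hessian is diagonal: diag(L_aa, L_bb). Second derivatives: L_aa(0)=216, L_aa(2)=-72, L_aa(3)=108; L_bb(0)=-72, L_bb(2)=24, L_bb(3)=-36.
Local maxima occur where both diagonal entries negative: (2, 0), (2, 3). Count: 2.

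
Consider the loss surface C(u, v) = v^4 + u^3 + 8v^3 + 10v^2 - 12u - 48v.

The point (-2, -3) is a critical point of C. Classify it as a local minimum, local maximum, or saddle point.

local maximum

The mixed partial ∂²C/∂u∂v is 0, so the Hessian at any point is diag(C_uu, C_vv) = diag(6u, 4(3v^2 + 12v + 5)).
At (-2, -3): H = diag(-12, -16).
Both eigenvalues are negative, so H is negative definite: a local maximum.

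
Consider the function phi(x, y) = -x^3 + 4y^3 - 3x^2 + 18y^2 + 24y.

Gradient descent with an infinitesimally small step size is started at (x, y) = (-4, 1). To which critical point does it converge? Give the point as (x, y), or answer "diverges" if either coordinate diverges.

phi is separable, so gradient descent decouples: x follows -∂phi/∂x, y follows -∂phi/∂y.
∂phi/∂x = -3x(x + 2); at x=-4 this is -24, so x increases.
∂phi/∂y = 12(y + 1)(y + 2); at y=1 this is 72, so y decreases.
x converges to its nearest critical value -2 (a local min of the x-part); y converges to -1. The iterate converges to (-2, -1).

(-2, -1)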